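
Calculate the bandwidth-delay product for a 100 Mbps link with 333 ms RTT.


BDP = bandwidth * RTT
= 100 Mbps * 333 ms
= 100 * 1e6 * 333 / 1000 bits
= 33300000 bits
= 4162500 bytes
= 4064.9414 KB
BDP = 33300000 bits (4162500 bytes)


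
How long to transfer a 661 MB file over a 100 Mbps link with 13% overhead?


Effective throughput = 100 * (1 - 13/100) = 87 Mbps
File size in Mb = 661 * 8 = 5288 Mb
Time = 5288 / 87
Time = 60.7816 seconds


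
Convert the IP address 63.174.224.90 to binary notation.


63 = 00111111
174 = 10101110
224 = 11100000
90 = 01011010
Binary: 00111111.10101110.11100000.01011010


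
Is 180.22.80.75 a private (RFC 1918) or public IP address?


RFC 1918 private ranges:
  10.0.0.0/8 (10.0.0.0 - 10.255.255.255)
  172.16.0.0/12 (172.16.0.0 - 172.31.255.255)
  192.168.0.0/16 (192.168.0.0 - 192.168.255.255)
Public (not in any RFC 1918 range)


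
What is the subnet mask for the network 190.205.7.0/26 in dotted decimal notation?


/26 means 26 network bits, 6 host bits
Binary: 11111111111111111111111111000000
Mask: 255.255.255.192


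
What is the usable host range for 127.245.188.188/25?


Network: 127.245.188.128
Broadcast: 127.245.188.255
First usable = network + 1
Last usable = broadcast - 1
Range: 127.245.188.129 to 127.245.188.254


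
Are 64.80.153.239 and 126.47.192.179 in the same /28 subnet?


Mask: 255.255.255.240
64.80.153.239 AND mask = 64.80.153.224
126.47.192.179 AND mask = 126.47.192.176
No, different subnets (64.80.153.224 vs 126.47.192.176)


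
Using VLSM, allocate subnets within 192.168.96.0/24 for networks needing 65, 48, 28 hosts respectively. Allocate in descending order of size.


65 hosts -> /25 (126 usable): 192.168.96.0/25
48 hosts -> /26 (62 usable): 192.168.96.128/26
28 hosts -> /27 (30 usable): 192.168.96.192/27
Allocation: 192.168.96.0/25 (65 hosts, 126 usable); 192.168.96.128/26 (48 hosts, 62 usable); 192.168.96.192/27 (28 hosts, 30 usable)


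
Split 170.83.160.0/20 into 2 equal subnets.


New prefix = 20 + 1 = 21
Each subnet has 2048 addresses
  170.83.160.0/21
  170.83.168.0/21
Subnets: 170.83.160.0/21, 170.83.168.0/21


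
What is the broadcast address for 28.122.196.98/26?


Network: 28.122.196.64/26
Host bits = 6
Set all host bits to 1:
Broadcast: 28.122.196.127


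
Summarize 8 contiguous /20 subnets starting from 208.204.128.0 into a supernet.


Original prefix: /20
Number of subnets: 8 = 2^3
New prefix = 20 - 3 = 17
Supernet: 208.204.128.0/17


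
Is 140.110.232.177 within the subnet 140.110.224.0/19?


Subnet network: 140.110.224.0
Test IP AND mask: 140.110.224.0
Yes, 140.110.232.177 is in 140.110.224.0/19


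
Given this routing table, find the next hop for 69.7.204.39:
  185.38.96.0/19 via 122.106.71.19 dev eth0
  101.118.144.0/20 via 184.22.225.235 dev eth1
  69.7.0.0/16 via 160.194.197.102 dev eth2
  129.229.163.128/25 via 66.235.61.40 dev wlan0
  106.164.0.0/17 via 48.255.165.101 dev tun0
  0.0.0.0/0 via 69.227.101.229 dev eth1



Longest prefix match for 69.7.204.39:
  /19 185.38.96.0: no
  /20 101.118.144.0: no
  /16 69.7.0.0: MATCH
  /25 129.229.163.128: no
  /17 106.164.0.0: no
  /0 0.0.0.0: MATCH
Selected: next-hop 160.194.197.102 via eth2 (matched /16)


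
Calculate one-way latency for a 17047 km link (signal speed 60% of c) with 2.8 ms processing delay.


Speed = 0.6 * 3e5 km/s = 180000 km/s
Propagation delay = 17047 / 180000 = 0.0947 s = 94.7056 ms
Processing delay = 2.8 ms
Total one-way latency = 97.5056 ms


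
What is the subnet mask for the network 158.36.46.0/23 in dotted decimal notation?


/23 means 23 network bits, 9 host bits
Binary: 11111111111111111111111000000000
Mask: 255.255.254.0


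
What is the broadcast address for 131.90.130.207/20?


Network: 131.90.128.0/20
Host bits = 12
Set all host bits to 1:
Broadcast: 131.90.143.255


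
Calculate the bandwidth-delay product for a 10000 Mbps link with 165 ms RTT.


BDP = bandwidth * RTT
= 10000 Mbps * 165 ms
= 10000 * 1e6 * 165 / 1000 bits
= 1650000000 bits
= 206250000 bytes
= 201416.0156 KB
BDP = 1650000000 bits (206250000 bytes)


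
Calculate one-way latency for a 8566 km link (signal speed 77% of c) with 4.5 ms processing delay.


Speed = 0.77 * 3e5 km/s = 231000 km/s
Propagation delay = 8566 / 231000 = 0.0371 s = 37.0823 ms
Processing delay = 4.5 ms
Total one-way latency = 41.5823 ms


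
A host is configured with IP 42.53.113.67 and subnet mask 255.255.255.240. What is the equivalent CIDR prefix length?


Binary: 11111111.11111111.11111111.11110000
Count leading 1s
Prefix: /28


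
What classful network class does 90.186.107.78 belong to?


First octet: 90
Binary: 01011010
0xxxxxxx -> Class A (1-126)
Class A, default mask 255.0.0.0 (/8)


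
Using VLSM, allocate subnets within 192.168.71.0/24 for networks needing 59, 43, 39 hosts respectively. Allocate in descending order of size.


59 hosts -> /26 (62 usable): 192.168.71.0/26
43 hosts -> /26 (62 usable): 192.168.71.64/26
39 hosts -> /26 (62 usable): 192.168.71.128/26
Allocation: 192.168.71.0/26 (59 hosts, 62 usable); 192.168.71.64/26 (43 hosts, 62 usable); 192.168.71.128/26 (39 hosts, 62 usable)


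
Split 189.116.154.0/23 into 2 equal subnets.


New prefix = 23 + 1 = 24
Each subnet has 256 addresses
  189.116.154.0/24
  189.116.155.0/24
Subnets: 189.116.154.0/24, 189.116.155.0/24


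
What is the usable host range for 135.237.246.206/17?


Network: 135.237.128.0
Broadcast: 135.237.255.255
First usable = network + 1
Last usable = broadcast - 1
Range: 135.237.128.1 to 135.237.255.254


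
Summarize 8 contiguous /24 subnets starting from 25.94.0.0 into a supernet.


Original prefix: /24
Number of subnets: 8 = 2^3
New prefix = 24 - 3 = 21
Supernet: 25.94.0.0/21


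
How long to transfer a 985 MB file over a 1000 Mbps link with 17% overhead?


Effective throughput = 1000 * (1 - 17/100) = 830 Mbps
File size in Mb = 985 * 8 = 7880 Mb
Time = 7880 / 830
Time = 9.494 seconds


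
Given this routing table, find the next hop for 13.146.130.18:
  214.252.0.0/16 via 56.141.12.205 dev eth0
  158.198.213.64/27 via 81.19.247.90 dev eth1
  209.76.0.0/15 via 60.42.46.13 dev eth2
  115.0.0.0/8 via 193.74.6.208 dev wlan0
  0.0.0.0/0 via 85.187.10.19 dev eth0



Longest prefix match for 13.146.130.18:
  /16 214.252.0.0: no
  /27 158.198.213.64: no
  /15 209.76.0.0: no
  /8 115.0.0.0: no
  /0 0.0.0.0: MATCH
Selected: next-hop 85.187.10.19 via eth0 (matched /0)


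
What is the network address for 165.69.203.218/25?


IP:   10100101.01000101.11001011.11011010
Mask: 11111111.11111111.11111111.10000000
AND operation:
Net:  10100101.01000101.11001011.10000000
Network: 165.69.203.128/25


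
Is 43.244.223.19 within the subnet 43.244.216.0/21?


Subnet network: 43.244.216.0
Test IP AND mask: 43.244.216.0
Yes, 43.244.223.19 is in 43.244.216.0/21


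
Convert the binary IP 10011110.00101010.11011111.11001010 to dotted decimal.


10011110 = 158
00101010 = 42
11011111 = 223
11001010 = 202
IP: 158.42.223.202


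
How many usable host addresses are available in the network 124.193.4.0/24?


Host bits = 32 - 24 = 8
Total addresses = 2^8 = 256
Usable = total - 2 (network and broadcast)
Usable hosts: 254


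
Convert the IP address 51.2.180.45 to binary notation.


51 = 00110011
2 = 00000010
180 = 10110100
45 = 00101101
Binary: 00110011.00000010.10110100.00101101


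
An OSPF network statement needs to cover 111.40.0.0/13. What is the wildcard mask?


Subnet mask: 255.248.0.0
Wildcard = 255.255.255.255 - subnet mask
255 - 255 = 0
255 - 248 = 7
255 - 0 = 255
255 - 0 = 255
Wildcard: 0.7.255.255


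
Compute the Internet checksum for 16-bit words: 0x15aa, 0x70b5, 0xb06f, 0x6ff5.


Sum all words (with carry folding):
+ 0x15aa = 0x15aa
+ 0x70b5 = 0x865f
+ 0xb06f = 0x36cf
+ 0x6ff5 = 0xa6c4
One's complement: ~0xa6c4
Checksum = 0x593b


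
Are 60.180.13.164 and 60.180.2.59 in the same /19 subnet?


Mask: 255.255.224.0
60.180.13.164 AND mask = 60.180.0.0
60.180.2.59 AND mask = 60.180.0.0
Yes, same subnet (60.180.0.0)


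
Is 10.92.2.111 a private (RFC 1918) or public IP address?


RFC 1918 private ranges:
  10.0.0.0/8 (10.0.0.0 - 10.255.255.255)
  172.16.0.0/12 (172.16.0.0 - 172.31.255.255)
  192.168.0.0/16 (192.168.0.0 - 192.168.255.255)
Private (in 10.0.0.0/8)


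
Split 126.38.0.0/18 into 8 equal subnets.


New prefix = 18 + 3 = 21
Each subnet has 2048 addresses
  126.38.0.0/21
  126.38.8.0/21
  126.38.16.0/21
  126.38.24.0/21
  126.38.32.0/21
  126.38.40.0/21
  126.38.48.0/21
  126.38.56.0/21
Subnets: 126.38.0.0/21, 126.38.8.0/21, 126.38.16.0/21, 126.38.24.0/21, 126.38.32.0/21, 126.38.40.0/21, 126.38.48.0/21, 126.38.56.0/21


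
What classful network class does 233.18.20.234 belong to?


First octet: 233
Binary: 11101001
1110xxxx -> Class D (224-239)
Class D (multicast), default mask N/A


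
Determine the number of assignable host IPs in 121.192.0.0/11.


Host bits = 32 - 11 = 21
Total addresses = 2^21 = 2097152
Usable = total - 2 (network and broadcast)
Usable hosts: 2097150


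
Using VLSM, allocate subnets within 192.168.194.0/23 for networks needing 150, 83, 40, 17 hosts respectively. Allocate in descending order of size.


150 hosts -> /24 (254 usable): 192.168.194.0/24
83 hosts -> /25 (126 usable): 192.168.195.0/25
40 hosts -> /26 (62 usable): 192.168.195.128/26
17 hosts -> /27 (30 usable): 192.168.195.192/27
Allocation: 192.168.194.0/24 (150 hosts, 254 usable); 192.168.195.0/25 (83 hosts, 126 usable); 192.168.195.128/26 (40 hosts, 62 usable); 192.168.195.192/27 (17 hosts, 30 usable)


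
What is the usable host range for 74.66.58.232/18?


Network: 74.66.0.0
Broadcast: 74.66.63.255
First usable = network + 1
Last usable = broadcast - 1
Range: 74.66.0.1 to 74.66.63.254


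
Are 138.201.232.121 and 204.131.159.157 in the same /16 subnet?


Mask: 255.255.0.0
138.201.232.121 AND mask = 138.201.0.0
204.131.159.157 AND mask = 204.131.0.0
No, different subnets (138.201.0.0 vs 204.131.0.0)


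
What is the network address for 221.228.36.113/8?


IP:   11011101.11100100.00100100.01110001
Mask: 11111111.00000000.00000000.00000000
AND operation:
Net:  11011101.00000000.00000000.00000000
Network: 221.0.0.0/8


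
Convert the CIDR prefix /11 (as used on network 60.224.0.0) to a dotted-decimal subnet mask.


/11 means 11 network bits, 21 host bits
Binary: 11111111111000000000000000000000
Mask: 255.224.0.0


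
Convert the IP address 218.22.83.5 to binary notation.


218 = 11011010
22 = 00010110
83 = 01010011
5 = 00000101
Binary: 11011010.00010110.01010011.00000101


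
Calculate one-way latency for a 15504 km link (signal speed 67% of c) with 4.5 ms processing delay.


Speed = 0.67 * 3e5 km/s = 201000 km/s
Propagation delay = 15504 / 201000 = 0.0771 s = 77.1343 ms
Processing delay = 4.5 ms
Total one-way latency = 81.6343 ms


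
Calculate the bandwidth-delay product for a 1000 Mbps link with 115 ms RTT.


BDP = bandwidth * RTT
= 1000 Mbps * 115 ms
= 1000 * 1e6 * 115 / 1000 bits
= 115000000 bits
= 14375000 bytes
= 14038.0859 KB
BDP = 115000000 bits (14375000 bytes)


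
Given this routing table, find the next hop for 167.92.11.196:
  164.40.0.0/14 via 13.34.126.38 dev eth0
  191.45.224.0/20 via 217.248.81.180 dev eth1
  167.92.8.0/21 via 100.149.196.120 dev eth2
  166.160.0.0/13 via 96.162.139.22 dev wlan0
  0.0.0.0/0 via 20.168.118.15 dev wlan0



Longest prefix match for 167.92.11.196:
  /14 164.40.0.0: no
  /20 191.45.224.0: no
  /21 167.92.8.0: MATCH
  /13 166.160.0.0: no
  /0 0.0.0.0: MATCH
Selected: next-hop 100.149.196.120 via eth2 (matched /21)


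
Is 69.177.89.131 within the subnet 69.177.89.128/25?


Subnet network: 69.177.89.128
Test IP AND mask: 69.177.89.128
Yes, 69.177.89.131 is in 69.177.89.128/25


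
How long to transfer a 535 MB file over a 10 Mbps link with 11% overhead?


Effective throughput = 10 * (1 - 11/100) = 8.9 Mbps
File size in Mb = 535 * 8 = 4280 Mb
Time = 4280 / 8.9
Time = 480.8989 seconds


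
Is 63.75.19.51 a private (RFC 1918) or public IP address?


RFC 1918 private ranges:
  10.0.0.0/8 (10.0.0.0 - 10.255.255.255)
  172.16.0.0/12 (172.16.0.0 - 172.31.255.255)
  192.168.0.0/16 (192.168.0.0 - 192.168.255.255)
Public (not in any RFC 1918 range)


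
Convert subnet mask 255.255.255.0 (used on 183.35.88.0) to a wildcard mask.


Subnet mask: 255.255.255.0
Wildcard = 255.255.255.255 - subnet mask
255 - 255 = 0
255 - 255 = 0
255 - 255 = 0
255 - 0 = 255
Wildcard: 0.0.0.255


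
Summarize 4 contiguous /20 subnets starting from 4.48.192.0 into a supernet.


Original prefix: /20
Number of subnets: 4 = 2^2
New prefix = 20 - 2 = 18
Supernet: 4.48.192.0/18


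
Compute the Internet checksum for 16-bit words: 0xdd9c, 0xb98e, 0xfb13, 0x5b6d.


Sum all words (with carry folding):
+ 0xdd9c = 0xdd9c
+ 0xb98e = 0x972b
+ 0xfb13 = 0x923f
+ 0x5b6d = 0xedac
One's complement: ~0xedac
Checksum = 0x1253


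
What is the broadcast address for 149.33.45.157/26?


Network: 149.33.45.128/26
Host bits = 6
Set all host bits to 1:
Broadcast: 149.33.45.191


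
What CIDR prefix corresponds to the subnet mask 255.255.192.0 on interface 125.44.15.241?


Binary: 11111111.11111111.11000000.00000000
Count leading 1s
Prefix: /18


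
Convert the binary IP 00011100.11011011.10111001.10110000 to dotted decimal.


00011100 = 28
11011011 = 219
10111001 = 185
10110000 = 176
IP: 28.219.185.176


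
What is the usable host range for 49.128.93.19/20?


Network: 49.128.80.0
Broadcast: 49.128.95.255
First usable = network + 1
Last usable = broadcast - 1
Range: 49.128.80.1 to 49.128.95.254


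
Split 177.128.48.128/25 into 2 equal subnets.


New prefix = 25 + 1 = 26
Each subnet has 64 addresses
  177.128.48.128/26
  177.128.48.192/26
Subnets: 177.128.48.128/26, 177.128.48.192/26


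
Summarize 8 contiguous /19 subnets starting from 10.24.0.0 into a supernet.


Original prefix: /19
Number of subnets: 8 = 2^3
New prefix = 19 - 3 = 16
Supernet: 10.24.0.0/16


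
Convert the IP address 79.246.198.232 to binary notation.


79 = 01001111
246 = 11110110
198 = 11000110
232 = 11101000
Binary: 01001111.11110110.11000110.11101000


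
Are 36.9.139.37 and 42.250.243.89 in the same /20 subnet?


Mask: 255.255.240.0
36.9.139.37 AND mask = 36.9.128.0
42.250.243.89 AND mask = 42.250.240.0
No, different subnets (36.9.128.0 vs 42.250.240.0)


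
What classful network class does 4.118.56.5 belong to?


First octet: 4
Binary: 00000100
0xxxxxxx -> Class A (1-126)
Class A, default mask 255.0.0.0 (/8)


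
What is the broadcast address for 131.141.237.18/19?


Network: 131.141.224.0/19
Host bits = 13
Set all host bits to 1:
Broadcast: 131.141.255.255


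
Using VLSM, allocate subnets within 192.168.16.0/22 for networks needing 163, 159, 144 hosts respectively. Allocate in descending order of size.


163 hosts -> /24 (254 usable): 192.168.16.0/24
159 hosts -> /24 (254 usable): 192.168.17.0/24
144 hosts -> /24 (254 usable): 192.168.18.0/24
Allocation: 192.168.16.0/24 (163 hosts, 254 usable); 192.168.17.0/24 (159 hosts, 254 usable); 192.168.18.0/24 (144 hosts, 254 usable)


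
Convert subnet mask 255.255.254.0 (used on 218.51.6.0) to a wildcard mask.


Subnet mask: 255.255.254.0
Wildcard = 255.255.255.255 - subnet mask
255 - 255 = 0
255 - 255 = 0
255 - 254 = 1
255 - 0 = 255
Wildcard: 0.0.1.255


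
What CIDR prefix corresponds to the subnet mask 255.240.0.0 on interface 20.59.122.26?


Binary: 11111111.11110000.00000000.00000000
Count leading 1s
Prefix: /12


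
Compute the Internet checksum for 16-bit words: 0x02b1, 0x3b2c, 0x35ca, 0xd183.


Sum all words (with carry folding):
+ 0x02b1 = 0x02b1
+ 0x3b2c = 0x3ddd
+ 0x35ca = 0x73a7
+ 0xd183 = 0x452b
One's complement: ~0x452b
Checksum = 0xbad4


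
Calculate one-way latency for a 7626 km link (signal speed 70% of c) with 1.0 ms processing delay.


Speed = 0.7 * 3e5 km/s = 210000 km/s
Propagation delay = 7626 / 210000 = 0.0363 s = 36.3143 ms
Processing delay = 1.0 ms
Total one-way latency = 37.3143 ms


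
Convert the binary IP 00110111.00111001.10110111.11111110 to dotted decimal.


00110111 = 55
00111001 = 57
10110111 = 183
11111110 = 254
IP: 55.57.183.254


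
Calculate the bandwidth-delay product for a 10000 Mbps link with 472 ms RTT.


BDP = bandwidth * RTT
= 10000 Mbps * 472 ms
= 10000 * 1e6 * 472 / 1000 bits
= 4720000000 bits
= 590000000 bytes
= 576171.875 KB
BDP = 4720000000 bits (590000000 bytes)


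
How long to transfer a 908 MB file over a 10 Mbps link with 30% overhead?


Effective throughput = 10 * (1 - 30/100) = 7 Mbps
File size in Mb = 908 * 8 = 7264 Mb
Time = 7264 / 7
Time = 1037.7143 seconds


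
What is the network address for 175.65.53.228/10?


IP:   10101111.01000001.00110101.11100100
Mask: 11111111.11000000.00000000.00000000
AND operation:
Net:  10101111.01000000.00000000.00000000
Network: 175.64.0.0/10


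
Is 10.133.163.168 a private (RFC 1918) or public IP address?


RFC 1918 private ranges:
  10.0.0.0/8 (10.0.0.0 - 10.255.255.255)
  172.16.0.0/12 (172.16.0.0 - 172.31.255.255)
  192.168.0.0/16 (192.168.0.0 - 192.168.255.255)
Private (in 10.0.0.0/8)


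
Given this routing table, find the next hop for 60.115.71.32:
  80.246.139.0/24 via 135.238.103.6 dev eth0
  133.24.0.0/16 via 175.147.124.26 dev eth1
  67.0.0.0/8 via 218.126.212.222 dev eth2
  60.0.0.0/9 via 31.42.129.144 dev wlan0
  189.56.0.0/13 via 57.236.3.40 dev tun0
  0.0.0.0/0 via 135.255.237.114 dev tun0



Longest prefix match for 60.115.71.32:
  /24 80.246.139.0: no
  /16 133.24.0.0: no
  /8 67.0.0.0: no
  /9 60.0.0.0: MATCH
  /13 189.56.0.0: no
  /0 0.0.0.0: MATCH
Selected: next-hop 31.42.129.144 via wlan0 (matched /9)


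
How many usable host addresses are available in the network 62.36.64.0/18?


Host bits = 32 - 18 = 14
Total addresses = 2^14 = 16384
Usable = total - 2 (network and broadcast)
Usable hosts: 16382


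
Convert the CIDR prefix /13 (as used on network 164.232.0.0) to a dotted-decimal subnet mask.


/13 means 13 network bits, 19 host bits
Binary: 11111111111110000000000000000000
Mask: 255.248.0.0


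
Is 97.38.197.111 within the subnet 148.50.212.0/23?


Subnet network: 148.50.212.0
Test IP AND mask: 97.38.196.0
No, 97.38.197.111 is not in 148.50.212.0/23


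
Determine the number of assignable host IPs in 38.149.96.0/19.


Host bits = 32 - 19 = 13
Total addresses = 2^13 = 8192
Usable = total - 2 (network and broadcast)
Usable hosts: 8190


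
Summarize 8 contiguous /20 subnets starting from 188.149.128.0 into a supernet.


Original prefix: /20
Number of subnets: 8 = 2^3
New prefix = 20 - 3 = 17
Supernet: 188.149.128.0/17


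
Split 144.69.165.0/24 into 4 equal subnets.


New prefix = 24 + 2 = 26
Each subnet has 64 addresses
  144.69.165.0/26
  144.69.165.64/26
  144.69.165.128/26
  144.69.165.192/26
Subnets: 144.69.165.0/26, 144.69.165.64/26, 144.69.165.128/26, 144.69.165.192/26


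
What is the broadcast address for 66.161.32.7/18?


Network: 66.161.0.0/18
Host bits = 14
Set all host bits to 1:
Broadcast: 66.161.63.255


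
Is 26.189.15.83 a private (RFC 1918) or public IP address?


RFC 1918 private ranges:
  10.0.0.0/8 (10.0.0.0 - 10.255.255.255)
  172.16.0.0/12 (172.16.0.0 - 172.31.255.255)
  192.168.0.0/16 (192.168.0.0 - 192.168.255.255)
Public (not in any RFC 1918 range)


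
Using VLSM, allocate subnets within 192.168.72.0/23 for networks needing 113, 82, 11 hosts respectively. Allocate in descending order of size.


113 hosts -> /25 (126 usable): 192.168.72.0/25
82 hosts -> /25 (126 usable): 192.168.72.128/25
11 hosts -> /28 (14 usable): 192.168.73.0/28
Allocation: 192.168.72.0/25 (113 hosts, 126 usable); 192.168.72.128/25 (82 hosts, 126 usable); 192.168.73.0/28 (11 hosts, 14 usable)


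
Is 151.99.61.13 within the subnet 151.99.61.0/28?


Subnet network: 151.99.61.0
Test IP AND mask: 151.99.61.0
Yes, 151.99.61.13 is in 151.99.61.0/28


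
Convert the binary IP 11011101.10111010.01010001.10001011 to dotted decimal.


11011101 = 221
10111010 = 186
01010001 = 81
10001011 = 139
IP: 221.186.81.139


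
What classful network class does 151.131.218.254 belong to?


First octet: 151
Binary: 10010111
10xxxxxx -> Class B (128-191)
Class B, default mask 255.255.0.0 (/16)


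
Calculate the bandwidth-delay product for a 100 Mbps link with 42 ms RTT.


BDP = bandwidth * RTT
= 100 Mbps * 42 ms
= 100 * 1e6 * 42 / 1000 bits
= 4200000 bits
= 525000 bytes
= 512.6953 KB
BDP = 4200000 bits (525000 bytes)


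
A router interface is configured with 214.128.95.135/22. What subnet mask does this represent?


/22 means 22 network bits, 10 host bits
Binary: 11111111111111111111110000000000
Mask: 255.255.252.0


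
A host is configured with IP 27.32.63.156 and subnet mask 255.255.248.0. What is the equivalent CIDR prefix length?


Binary: 11111111.11111111.11111000.00000000
Count leading 1s
Prefix: /21


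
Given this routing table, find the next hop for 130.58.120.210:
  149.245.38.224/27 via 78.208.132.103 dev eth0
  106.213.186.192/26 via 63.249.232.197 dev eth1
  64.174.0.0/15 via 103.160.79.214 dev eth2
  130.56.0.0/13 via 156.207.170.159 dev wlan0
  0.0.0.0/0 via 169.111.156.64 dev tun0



Longest prefix match for 130.58.120.210:
  /27 149.245.38.224: no
  /26 106.213.186.192: no
  /15 64.174.0.0: no
  /13 130.56.0.0: MATCH
  /0 0.0.0.0: MATCH
Selected: next-hop 156.207.170.159 via wlan0 (matched /13)


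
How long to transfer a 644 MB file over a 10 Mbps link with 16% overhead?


Effective throughput = 10 * (1 - 16/100) = 8.4 Mbps
File size in Mb = 644 * 8 = 5152 Mb
Time = 5152 / 8.4
Time = 613.3333 seconds


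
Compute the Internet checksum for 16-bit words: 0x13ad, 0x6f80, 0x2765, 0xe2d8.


Sum all words (with carry folding):
+ 0x13ad = 0x13ad
+ 0x6f80 = 0x832d
+ 0x2765 = 0xaa92
+ 0xe2d8 = 0x8d6b
One's complement: ~0x8d6b
Checksum = 0x7294


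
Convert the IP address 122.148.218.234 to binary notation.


122 = 01111010
148 = 10010100
218 = 11011010
234 = 11101010
Binary: 01111010.10010100.11011010.11101010


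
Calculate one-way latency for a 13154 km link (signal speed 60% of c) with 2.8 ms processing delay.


Speed = 0.6 * 3e5 km/s = 180000 km/s
Propagation delay = 13154 / 180000 = 0.0731 s = 73.0778 ms
Processing delay = 2.8 ms
Total one-way latency = 75.8778 ms


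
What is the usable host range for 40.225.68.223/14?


Network: 40.224.0.0
Broadcast: 40.227.255.255
First usable = network + 1
Last usable = broadcast - 1
Range: 40.224.0.1 to 40.227.255.254


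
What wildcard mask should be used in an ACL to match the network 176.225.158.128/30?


Subnet mask: 255.255.255.252
Wildcard = 255.255.255.255 - subnet mask
255 - 255 = 0
255 - 255 = 0
255 - 255 = 0
255 - 252 = 3
Wildcard: 0.0.0.3


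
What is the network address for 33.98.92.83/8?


IP:   00100001.01100010.01011100.01010011
Mask: 11111111.00000000.00000000.00000000
AND operation:
Net:  00100001.00000000.00000000.00000000
Network: 33.0.0.0/8


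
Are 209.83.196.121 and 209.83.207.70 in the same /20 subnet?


Mask: 255.255.240.0
209.83.196.121 AND mask = 209.83.192.0
209.83.207.70 AND mask = 209.83.192.0
Yes, same subnet (209.83.192.0)


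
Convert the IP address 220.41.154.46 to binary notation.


220 = 11011100
41 = 00101001
154 = 10011010
46 = 00101110
Binary: 11011100.00101001.10011010.00101110


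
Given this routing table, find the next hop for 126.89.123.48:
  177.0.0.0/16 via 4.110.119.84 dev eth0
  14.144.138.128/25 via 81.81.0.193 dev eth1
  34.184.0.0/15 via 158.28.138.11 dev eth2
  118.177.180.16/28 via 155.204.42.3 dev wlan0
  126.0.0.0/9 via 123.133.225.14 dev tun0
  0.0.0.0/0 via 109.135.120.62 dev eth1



Longest prefix match for 126.89.123.48:
  /16 177.0.0.0: no
  /25 14.144.138.128: no
  /15 34.184.0.0: no
  /28 118.177.180.16: no
  /9 126.0.0.0: MATCH
  /0 0.0.0.0: MATCH
Selected: next-hop 123.133.225.14 via tun0 (matched /9)


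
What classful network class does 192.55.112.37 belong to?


First octet: 192
Binary: 11000000
110xxxxx -> Class C (192-223)
Class C, default mask 255.255.255.0 (/24)


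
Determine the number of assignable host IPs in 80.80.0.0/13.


Host bits = 32 - 13 = 19
Total addresses = 2^19 = 524288
Usable = total - 2 (network and broadcast)
Usable hosts: 524286


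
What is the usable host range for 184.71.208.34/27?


Network: 184.71.208.32
Broadcast: 184.71.208.63
First usable = network + 1
Last usable = broadcast - 1
Range: 184.71.208.33 to 184.71.208.62


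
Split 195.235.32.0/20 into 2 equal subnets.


New prefix = 20 + 1 = 21
Each subnet has 2048 addresses
  195.235.32.0/21
  195.235.40.0/21
Subnets: 195.235.32.0/21, 195.235.40.0/21


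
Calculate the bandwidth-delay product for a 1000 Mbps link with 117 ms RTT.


BDP = bandwidth * RTT
= 1000 Mbps * 117 ms
= 1000 * 1e6 * 117 / 1000 bits
= 117000000 bits
= 14625000 bytes
= 14282.2266 KB
BDP = 117000000 bits (14625000 bytes)


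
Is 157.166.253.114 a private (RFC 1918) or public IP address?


RFC 1918 private ranges:
  10.0.0.0/8 (10.0.0.0 - 10.255.255.255)
  172.16.0.0/12 (172.16.0.0 - 172.31.255.255)
  192.168.0.0/16 (192.168.0.0 - 192.168.255.255)
Public (not in any RFC 1918 range)


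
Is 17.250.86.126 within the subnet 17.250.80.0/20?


Subnet network: 17.250.80.0
Test IP AND mask: 17.250.80.0
Yes, 17.250.86.126 is in 17.250.80.0/20


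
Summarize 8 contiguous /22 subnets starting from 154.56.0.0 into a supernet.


Original prefix: /22
Number of subnets: 8 = 2^3
New prefix = 22 - 3 = 19
Supernet: 154.56.0.0/19


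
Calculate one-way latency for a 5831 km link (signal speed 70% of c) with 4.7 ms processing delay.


Speed = 0.7 * 3e5 km/s = 210000 km/s
Propagation delay = 5831 / 210000 = 0.0278 s = 27.7667 ms
Processing delay = 4.7 ms
Total one-way latency = 32.4667 ms


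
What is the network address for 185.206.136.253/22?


IP:   10111001.11001110.10001000.11111101
Mask: 11111111.11111111.11111100.00000000
AND operation:
Net:  10111001.11001110.10001000.00000000
Network: 185.206.136.0/22


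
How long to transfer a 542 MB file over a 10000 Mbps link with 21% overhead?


Effective throughput = 10000 * (1 - 21/100) = 7900 Mbps
File size in Mb = 542 * 8 = 4336 Mb
Time = 4336 / 7900
Time = 0.5489 seconds


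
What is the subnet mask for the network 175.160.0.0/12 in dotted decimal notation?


/12 means 12 network bits, 20 host bits
Binary: 11111111111100000000000000000000
Mask: 255.240.0.0


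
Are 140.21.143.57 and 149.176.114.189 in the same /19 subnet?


Mask: 255.255.224.0
140.21.143.57 AND mask = 140.21.128.0
149.176.114.189 AND mask = 149.176.96.0
No, different subnets (140.21.128.0 vs 149.176.96.0)


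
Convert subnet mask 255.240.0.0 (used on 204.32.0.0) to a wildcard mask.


Subnet mask: 255.240.0.0
Wildcard = 255.255.255.255 - subnet mask
255 - 255 = 0
255 - 240 = 15
255 - 0 = 255
255 - 0 = 255
Wildcard: 0.15.255.255


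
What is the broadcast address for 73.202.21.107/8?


Network: 73.0.0.0/8
Host bits = 24
Set all host bits to 1:
Broadcast: 73.255.255.255


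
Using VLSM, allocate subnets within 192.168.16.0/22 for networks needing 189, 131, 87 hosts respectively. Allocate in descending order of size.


189 hosts -> /24 (254 usable): 192.168.16.0/24
131 hosts -> /24 (254 usable): 192.168.17.0/24
87 hosts -> /25 (126 usable): 192.168.18.0/25
Allocation: 192.168.16.0/24 (189 hosts, 254 usable); 192.168.17.0/24 (131 hosts, 254 usable); 192.168.18.0/25 (87 hosts, 126 usable)


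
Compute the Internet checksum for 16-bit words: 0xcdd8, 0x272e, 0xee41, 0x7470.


Sum all words (with carry folding):
+ 0xcdd8 = 0xcdd8
+ 0x272e = 0xf506
+ 0xee41 = 0xe348
+ 0x7470 = 0x57b9
One's complement: ~0x57b9
Checksum = 0xa846


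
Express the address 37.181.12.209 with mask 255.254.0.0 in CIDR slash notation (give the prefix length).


Binary: 11111111.11111110.00000000.00000000
Count leading 1s
Prefix: /15


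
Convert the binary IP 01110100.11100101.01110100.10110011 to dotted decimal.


01110100 = 116
11100101 = 229
01110100 = 116
10110011 = 179
IP: 116.229.116.179


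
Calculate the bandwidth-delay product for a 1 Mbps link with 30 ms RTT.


BDP = bandwidth * RTT
= 1 Mbps * 30 ms
= 1 * 1e6 * 30 / 1000 bits
= 30000 bits
= 3750 bytes
= 3.6621 KB
BDP = 30000 bits (3750 bytes)


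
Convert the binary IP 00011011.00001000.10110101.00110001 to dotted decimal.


00011011 = 27
00001000 = 8
10110101 = 181
00110001 = 49
IP: 27.8.181.49


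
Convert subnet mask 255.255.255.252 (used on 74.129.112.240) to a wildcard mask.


Subnet mask: 255.255.255.252
Wildcard = 255.255.255.255 - subnet mask
255 - 255 = 0
255 - 255 = 0
255 - 255 = 0
255 - 252 = 3
Wildcard: 0.0.0.3


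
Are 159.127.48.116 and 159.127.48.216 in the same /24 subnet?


Mask: 255.255.255.0
159.127.48.116 AND mask = 159.127.48.0
159.127.48.216 AND mask = 159.127.48.0
Yes, same subnet (159.127.48.0)


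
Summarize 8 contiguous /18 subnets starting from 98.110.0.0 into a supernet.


Original prefix: /18
Number of subnets: 8 = 2^3
New prefix = 18 - 3 = 15
Supernet: 98.110.0.0/15


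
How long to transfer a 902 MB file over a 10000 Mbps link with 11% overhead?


Effective throughput = 10000 * (1 - 11/100) = 8900 Mbps
File size in Mb = 902 * 8 = 7216 Mb
Time = 7216 / 8900
Time = 0.8108 seconds


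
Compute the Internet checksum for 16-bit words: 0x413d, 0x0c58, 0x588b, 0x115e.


Sum all words (with carry folding):
+ 0x413d = 0x413d
+ 0x0c58 = 0x4d95
+ 0x588b = 0xa620
+ 0x115e = 0xb77e
One's complement: ~0xb77e
Checksum = 0x4881


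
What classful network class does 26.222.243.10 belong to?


First octet: 26
Binary: 00011010
0xxxxxxx -> Class A (1-126)
Class A, default mask 255.0.0.0 (/8)


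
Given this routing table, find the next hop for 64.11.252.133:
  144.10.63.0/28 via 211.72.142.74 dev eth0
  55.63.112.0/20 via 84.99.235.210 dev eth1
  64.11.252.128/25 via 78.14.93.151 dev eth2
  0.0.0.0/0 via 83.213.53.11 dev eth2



Longest prefix match for 64.11.252.133:
  /28 144.10.63.0: no
  /20 55.63.112.0: no
  /25 64.11.252.128: MATCH
  /0 0.0.0.0: MATCH
Selected: next-hop 78.14.93.151 via eth2 (matched /25)


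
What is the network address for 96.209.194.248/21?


IP:   01100000.11010001.11000010.11111000
Mask: 11111111.11111111.11111000.00000000
AND operation:
Net:  01100000.11010001.11000000.00000000
Network: 96.209.192.0/21


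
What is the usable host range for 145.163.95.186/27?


Network: 145.163.95.160
Broadcast: 145.163.95.191
First usable = network + 1
Last usable = broadcast - 1
Range: 145.163.95.161 to 145.163.95.190


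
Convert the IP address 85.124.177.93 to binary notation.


85 = 01010101
124 = 01111100
177 = 10110001
93 = 01011101
Binary: 01010101.01111100.10110001.01011101


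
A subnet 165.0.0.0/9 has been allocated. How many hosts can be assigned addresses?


Host bits = 32 - 9 = 23
Total addresses = 2^23 = 8388608
Usable = total - 2 (network and broadcast)
Usable hosts: 8388606


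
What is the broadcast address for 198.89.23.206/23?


Network: 198.89.22.0/23
Host bits = 9
Set all host bits to 1:
Broadcast: 198.89.23.255


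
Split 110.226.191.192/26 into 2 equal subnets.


New prefix = 26 + 1 = 27
Each subnet has 32 addresses
  110.226.191.192/27
  110.226.191.224/27
Subnets: 110.226.191.192/27, 110.226.191.224/27


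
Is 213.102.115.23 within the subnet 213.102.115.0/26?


Subnet network: 213.102.115.0
Test IP AND mask: 213.102.115.0
Yes, 213.102.115.23 is in 213.102.115.0/26


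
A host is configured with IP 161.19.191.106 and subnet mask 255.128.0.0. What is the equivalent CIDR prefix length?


Binary: 11111111.10000000.00000000.00000000
Count leading 1s
Prefix: /9


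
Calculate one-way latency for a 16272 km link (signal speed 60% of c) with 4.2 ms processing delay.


Speed = 0.6 * 3e5 km/s = 180000 km/s
Propagation delay = 16272 / 180000 = 0.0904 s = 90.4 ms
Processing delay = 4.2 ms
Total one-way latency = 94.6 ms


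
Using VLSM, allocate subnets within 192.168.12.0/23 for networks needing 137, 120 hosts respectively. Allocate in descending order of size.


137 hosts -> /24 (254 usable): 192.168.12.0/24
120 hosts -> /25 (126 usable): 192.168.13.0/25
Allocation: 192.168.12.0/24 (137 hosts, 254 usable); 192.168.13.0/25 (120 hosts, 126 usable)


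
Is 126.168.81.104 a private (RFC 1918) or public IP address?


RFC 1918 private ranges:
  10.0.0.0/8 (10.0.0.0 - 10.255.255.255)
  172.16.0.0/12 (172.16.0.0 - 172.31.255.255)
  192.168.0.0/16 (192.168.0.0 - 192.168.255.255)
Public (not in any RFC 1918 range)


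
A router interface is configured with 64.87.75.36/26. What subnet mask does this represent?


/26 means 26 network bits, 6 host bits
Binary: 11111111111111111111111111000000
Mask: 255.255.255.192


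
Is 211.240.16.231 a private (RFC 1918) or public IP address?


RFC 1918 private ranges:
  10.0.0.0/8 (10.0.0.0 - 10.255.255.255)
  172.16.0.0/12 (172.16.0.0 - 172.31.255.255)
  192.168.0.0/16 (192.168.0.0 - 192.168.255.255)
Public (not in any RFC 1918 range)


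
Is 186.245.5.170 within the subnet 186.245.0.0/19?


Subnet network: 186.245.0.0
Test IP AND mask: 186.245.0.0
Yes, 186.245.5.170 is in 186.245.0.0/19


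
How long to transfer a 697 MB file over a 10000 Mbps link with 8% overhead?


Effective throughput = 10000 * (1 - 8/100) = 9200 Mbps
File size in Mb = 697 * 8 = 5576 Mb
Time = 5576 / 9200
Time = 0.6061 seconds


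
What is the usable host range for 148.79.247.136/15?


Network: 148.78.0.0
Broadcast: 148.79.255.255
First usable = network + 1
Last usable = broadcast - 1
Range: 148.78.0.1 to 148.79.255.254


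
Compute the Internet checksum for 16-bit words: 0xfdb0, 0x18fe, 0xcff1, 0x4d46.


Sum all words (with carry folding):
+ 0xfdb0 = 0xfdb0
+ 0x18fe = 0x16af
+ 0xcff1 = 0xe6a0
+ 0x4d46 = 0x33e7
One's complement: ~0x33e7
Checksum = 0xcc18


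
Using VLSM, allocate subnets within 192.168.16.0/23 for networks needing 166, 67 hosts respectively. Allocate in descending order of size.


166 hosts -> /24 (254 usable): 192.168.16.0/24
67 hosts -> /25 (126 usable): 192.168.17.0/25
Allocation: 192.168.16.0/24 (166 hosts, 254 usable); 192.168.17.0/25 (67 hosts, 126 usable)


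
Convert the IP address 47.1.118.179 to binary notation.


47 = 00101111
1 = 00000001
118 = 01110110
179 = 10110011
Binary: 00101111.00000001.01110110.10110011


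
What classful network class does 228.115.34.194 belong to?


First octet: 228
Binary: 11100100
1110xxxx -> Class D (224-239)
Class D (multicast), default mask N/A


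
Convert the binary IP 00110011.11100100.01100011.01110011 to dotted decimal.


00110011 = 51
11100100 = 228
01100011 = 99
01110011 = 115
IP: 51.228.99.115


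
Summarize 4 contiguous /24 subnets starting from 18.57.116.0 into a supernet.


Original prefix: /24
Number of subnets: 4 = 2^2
New prefix = 24 - 2 = 22
Supernet: 18.57.116.0/22


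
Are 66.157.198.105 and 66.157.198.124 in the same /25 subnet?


Mask: 255.255.255.128
66.157.198.105 AND mask = 66.157.198.0
66.157.198.124 AND mask = 66.157.198.0
Yes, same subnet (66.157.198.0)


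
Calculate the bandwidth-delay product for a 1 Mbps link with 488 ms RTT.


BDP = bandwidth * RTT
= 1 Mbps * 488 ms
= 1 * 1e6 * 488 / 1000 bits
= 488000 bits
= 61000 bytes
= 59.5703 KB
BDP = 488000 bits (61000 bytes)


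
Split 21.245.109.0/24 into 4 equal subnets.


New prefix = 24 + 2 = 26
Each subnet has 64 addresses
  21.245.109.0/26
  21.245.109.64/26
  21.245.109.128/26
  21.245.109.192/26
Subnets: 21.245.109.0/26, 21.245.109.64/26, 21.245.109.128/26, 21.245.109.192/26


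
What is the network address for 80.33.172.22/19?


IP:   01010000.00100001.10101100.00010110
Mask: 11111111.11111111.11100000.00000000
AND operation:
Net:  01010000.00100001.10100000.00000000
Network: 80.33.160.0/19


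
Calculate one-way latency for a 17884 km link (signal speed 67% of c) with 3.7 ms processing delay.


Speed = 0.67 * 3e5 km/s = 201000 km/s
Propagation delay = 17884 / 201000 = 0.089 s = 88.9751 ms
Processing delay = 3.7 ms
Total one-way latency = 92.6751 ms


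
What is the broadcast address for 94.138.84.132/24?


Network: 94.138.84.0/24
Host bits = 8
Set all host bits to 1:
Broadcast: 94.138.84.255


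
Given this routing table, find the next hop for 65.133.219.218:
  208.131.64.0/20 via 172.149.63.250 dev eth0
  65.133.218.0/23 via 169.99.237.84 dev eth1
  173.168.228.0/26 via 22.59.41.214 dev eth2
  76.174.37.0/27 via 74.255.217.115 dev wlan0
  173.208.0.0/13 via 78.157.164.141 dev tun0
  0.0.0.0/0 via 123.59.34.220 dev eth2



Longest prefix match for 65.133.219.218:
  /20 208.131.64.0: no
  /23 65.133.218.0: MATCH
  /26 173.168.228.0: no
  /27 76.174.37.0: no
  /13 173.208.0.0: no
  /0 0.0.0.0: MATCH
Selected: next-hop 169.99.237.84 via eth1 (matched /23)


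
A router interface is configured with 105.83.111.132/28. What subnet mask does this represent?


/28 means 28 network bits, 4 host bits
Binary: 11111111111111111111111111110000
Mask: 255.255.255.240


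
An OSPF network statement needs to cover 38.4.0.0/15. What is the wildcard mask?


Subnet mask: 255.254.0.0
Wildcard = 255.255.255.255 - subnet mask
255 - 255 = 0
255 - 254 = 1
255 - 0 = 255
255 - 0 = 255
Wildcard: 0.1.255.255


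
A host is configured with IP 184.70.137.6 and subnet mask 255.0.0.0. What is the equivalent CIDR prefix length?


Binary: 11111111.00000000.00000000.00000000
Count leading 1s
Prefix: /8


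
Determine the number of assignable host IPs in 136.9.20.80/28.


Host bits = 32 - 28 = 4
Total addresses = 2^4 = 16
Usable = total - 2 (network and broadcast)
Usable hosts: 14


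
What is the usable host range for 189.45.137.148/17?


Network: 189.45.128.0
Broadcast: 189.45.255.255
First usable = network + 1
Last usable = broadcast - 1
Range: 189.45.128.1 to 189.45.255.254


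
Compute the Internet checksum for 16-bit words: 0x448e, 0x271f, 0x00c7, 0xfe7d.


Sum all words (with carry folding):
+ 0x448e = 0x448e
+ 0x271f = 0x6bad
+ 0x00c7 = 0x6c74
+ 0xfe7d = 0x6af2
One's complement: ~0x6af2
Checksum = 0x950d


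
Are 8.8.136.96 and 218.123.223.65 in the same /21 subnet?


Mask: 255.255.248.0
8.8.136.96 AND mask = 8.8.136.0
218.123.223.65 AND mask = 218.123.216.0
No, different subnets (8.8.136.0 vs 218.123.216.0)


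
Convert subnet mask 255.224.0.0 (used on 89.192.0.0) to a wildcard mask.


Subnet mask: 255.224.0.0
Wildcard = 255.255.255.255 - subnet mask
255 - 255 = 0
255 - 224 = 31
255 - 0 = 255
255 - 0 = 255
Wildcard: 0.31.255.255


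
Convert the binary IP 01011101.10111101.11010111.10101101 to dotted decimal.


01011101 = 93
10111101 = 189
11010111 = 215
10101101 = 173
IP: 93.189.215.173


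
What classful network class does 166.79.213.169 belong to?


First octet: 166
Binary: 10100110
10xxxxxx -> Class B (128-191)
Class B, default mask 255.255.0.0 (/16)


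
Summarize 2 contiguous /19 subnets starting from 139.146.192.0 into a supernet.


Original prefix: /19
Number of subnets: 2 = 2^1
New prefix = 19 - 1 = 18
Supernet: 139.146.192.0/18


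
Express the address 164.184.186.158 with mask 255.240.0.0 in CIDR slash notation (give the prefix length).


Binary: 11111111.11110000.00000000.00000000
Count leading 1s
Prefix: /12


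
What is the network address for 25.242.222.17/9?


IP:   00011001.11110010.11011110.00010001
Mask: 11111111.10000000.00000000.00000000
AND operation:
Net:  00011001.10000000.00000000.00000000
Network: 25.128.0.0/9
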